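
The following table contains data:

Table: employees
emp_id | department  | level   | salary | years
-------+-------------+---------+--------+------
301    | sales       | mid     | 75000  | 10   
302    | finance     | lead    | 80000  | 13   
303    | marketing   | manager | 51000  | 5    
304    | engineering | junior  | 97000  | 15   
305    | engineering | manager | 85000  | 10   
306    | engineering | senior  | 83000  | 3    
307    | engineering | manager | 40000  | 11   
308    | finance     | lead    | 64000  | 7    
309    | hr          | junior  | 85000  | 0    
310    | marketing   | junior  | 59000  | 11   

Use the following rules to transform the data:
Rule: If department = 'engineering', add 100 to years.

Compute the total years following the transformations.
485

Step 1: Count records where department = 'engineering': 4
Step 2: Total bonus added: 4 × 100 = 400
Step 3: Original sum of years: 85
Step 4: Final sum = 85 + 400 = 485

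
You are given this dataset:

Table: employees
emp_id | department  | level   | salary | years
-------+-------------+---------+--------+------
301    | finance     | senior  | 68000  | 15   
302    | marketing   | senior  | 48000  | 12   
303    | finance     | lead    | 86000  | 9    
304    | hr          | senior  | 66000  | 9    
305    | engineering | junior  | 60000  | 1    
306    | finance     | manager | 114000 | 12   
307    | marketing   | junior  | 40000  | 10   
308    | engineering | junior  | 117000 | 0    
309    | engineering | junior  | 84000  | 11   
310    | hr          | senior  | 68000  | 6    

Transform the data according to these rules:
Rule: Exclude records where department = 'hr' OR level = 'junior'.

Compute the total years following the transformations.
48

Step 1: Find records where department = 'hr' OR level = 'junior'
Step 2: 6 records match, summing to 37
Step 3: Original sum: 85
Step 4: Remaining sum = 85 - 37 = 48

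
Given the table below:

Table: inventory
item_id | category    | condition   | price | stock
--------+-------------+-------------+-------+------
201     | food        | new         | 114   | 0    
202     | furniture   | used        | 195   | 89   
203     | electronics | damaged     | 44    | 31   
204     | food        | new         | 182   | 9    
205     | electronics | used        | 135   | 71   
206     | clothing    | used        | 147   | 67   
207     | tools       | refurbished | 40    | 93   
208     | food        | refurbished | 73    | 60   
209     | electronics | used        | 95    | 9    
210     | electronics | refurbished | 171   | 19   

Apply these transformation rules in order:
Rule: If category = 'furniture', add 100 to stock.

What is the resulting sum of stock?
548

Step 1: Count records where category = 'furniture': 1
Step 2: Total bonus added: 1 × 100 = 100
Step 3: Original sum of stock: 448
Step 4: Final sum = 448 + 100 = 548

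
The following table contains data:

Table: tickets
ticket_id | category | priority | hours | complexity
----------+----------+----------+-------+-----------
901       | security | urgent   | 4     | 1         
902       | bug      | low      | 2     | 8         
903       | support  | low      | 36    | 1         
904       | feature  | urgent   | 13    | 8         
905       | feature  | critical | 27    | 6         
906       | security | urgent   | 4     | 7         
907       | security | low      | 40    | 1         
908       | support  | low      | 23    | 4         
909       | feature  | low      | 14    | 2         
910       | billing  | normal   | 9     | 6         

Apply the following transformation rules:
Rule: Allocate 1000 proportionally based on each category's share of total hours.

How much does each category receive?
billing: 52.33, bug: 11.63, feature: 313.95, security: 279.07, support: 343.02

Step 1: Calculate total hours = 172
Step 2: Calculate each category's proportion:
  billing: 9/172 = 5.23% → 52.33
  bug: 2/172 = 1.16% → 11.63
  feature: 54/172 = 31.40% → 313.95
  security: 48/172 = 27.91% → 279.07
  support: 59/172 = 34.30% → 343.02
Step 3: Verify: sum of allocations ≈ 1000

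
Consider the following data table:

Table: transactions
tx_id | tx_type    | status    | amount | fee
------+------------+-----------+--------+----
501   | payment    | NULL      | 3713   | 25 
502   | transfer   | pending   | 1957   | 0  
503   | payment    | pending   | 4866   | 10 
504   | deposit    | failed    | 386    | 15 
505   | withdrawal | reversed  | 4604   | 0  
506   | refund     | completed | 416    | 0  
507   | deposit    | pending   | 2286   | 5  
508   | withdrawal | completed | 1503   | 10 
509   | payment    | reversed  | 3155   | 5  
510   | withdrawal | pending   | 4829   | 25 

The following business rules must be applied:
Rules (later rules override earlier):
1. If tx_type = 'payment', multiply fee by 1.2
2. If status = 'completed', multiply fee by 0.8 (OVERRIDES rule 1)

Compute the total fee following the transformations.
101.0

Step 1: Rule 2 takes priority for records with status = 'completed'
  - 2 records: 10 × 0.8 = 8.0
Step 2: Rule 1 applies to remaining records with tx_type = 'payment'
  - 3 records: 40 × 1.2 = 48.0
Step 3: Other records unchanged: 45
Step 4: Final sum = 8.0 + 48.0 + 45 = 101.0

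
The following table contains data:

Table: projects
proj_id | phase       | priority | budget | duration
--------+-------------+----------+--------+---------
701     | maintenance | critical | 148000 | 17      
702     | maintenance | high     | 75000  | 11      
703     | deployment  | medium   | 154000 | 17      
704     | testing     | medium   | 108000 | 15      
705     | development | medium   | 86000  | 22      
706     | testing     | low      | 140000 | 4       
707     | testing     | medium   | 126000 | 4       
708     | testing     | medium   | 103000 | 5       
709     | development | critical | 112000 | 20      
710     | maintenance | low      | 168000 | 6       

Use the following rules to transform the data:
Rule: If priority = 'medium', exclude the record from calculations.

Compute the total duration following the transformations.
58

Step 1: Identify records where priority = 'medium'
Step 2: The excluded records sum to 63
Step 3: Original total duration = 121
Step 4: Remaining total = 121 - 63 = 58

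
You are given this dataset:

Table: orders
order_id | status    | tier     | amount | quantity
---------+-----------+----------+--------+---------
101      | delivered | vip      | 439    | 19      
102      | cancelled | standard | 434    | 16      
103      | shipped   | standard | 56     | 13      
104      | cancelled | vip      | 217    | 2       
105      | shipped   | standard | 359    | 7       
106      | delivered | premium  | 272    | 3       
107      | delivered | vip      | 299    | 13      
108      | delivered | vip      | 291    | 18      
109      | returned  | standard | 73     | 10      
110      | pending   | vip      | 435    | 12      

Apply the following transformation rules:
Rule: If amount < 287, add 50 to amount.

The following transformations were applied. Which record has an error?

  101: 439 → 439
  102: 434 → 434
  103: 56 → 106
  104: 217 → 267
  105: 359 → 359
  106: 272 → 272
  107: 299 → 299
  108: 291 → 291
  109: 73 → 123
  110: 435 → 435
Record 106 has an error. The correct transformed value should be 322, not 272.

Step 1: Check each record against the rule
Step 2: Record 106 has amount = 272
Step 3: Since 272 < 287, the bonus should have been applied
Step 4: Correct value = 322, but claimed value = 272
Conclusion: Record 106 has the error.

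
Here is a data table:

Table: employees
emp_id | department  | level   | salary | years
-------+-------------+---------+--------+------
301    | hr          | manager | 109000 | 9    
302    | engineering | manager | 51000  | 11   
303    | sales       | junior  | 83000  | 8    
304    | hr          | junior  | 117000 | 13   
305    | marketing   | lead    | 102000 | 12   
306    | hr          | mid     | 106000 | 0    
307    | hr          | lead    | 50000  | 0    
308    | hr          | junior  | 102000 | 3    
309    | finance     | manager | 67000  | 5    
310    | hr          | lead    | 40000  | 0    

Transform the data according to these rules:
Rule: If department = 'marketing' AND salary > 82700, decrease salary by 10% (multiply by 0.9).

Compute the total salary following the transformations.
816800.0

Step 1: Find records where department = 'marketing' AND salary > 82700
Step 2: 1 records match, summing to 102000
Step 3: After multiplier: 102000 × 0.9 = 91800.0
Step 4: Unaffected records sum: 725000
Step 5: Final sum = 91800.0 + 725000 = 816800.0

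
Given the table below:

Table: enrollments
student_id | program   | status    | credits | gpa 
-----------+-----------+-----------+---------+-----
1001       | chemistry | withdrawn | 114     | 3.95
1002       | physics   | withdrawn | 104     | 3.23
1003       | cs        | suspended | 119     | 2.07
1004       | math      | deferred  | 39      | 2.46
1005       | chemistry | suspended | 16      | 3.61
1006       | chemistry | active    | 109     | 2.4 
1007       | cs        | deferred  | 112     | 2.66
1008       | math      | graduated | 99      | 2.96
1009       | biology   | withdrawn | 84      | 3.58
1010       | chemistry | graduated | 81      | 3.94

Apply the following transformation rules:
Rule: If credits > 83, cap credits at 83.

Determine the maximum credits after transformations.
83

Step 1: Original maximum credits = 119
Step 2: Apply cap at 83
Step 3: 7 records had credits > 83 and were capped
Step 4: Maximum after transformation = 83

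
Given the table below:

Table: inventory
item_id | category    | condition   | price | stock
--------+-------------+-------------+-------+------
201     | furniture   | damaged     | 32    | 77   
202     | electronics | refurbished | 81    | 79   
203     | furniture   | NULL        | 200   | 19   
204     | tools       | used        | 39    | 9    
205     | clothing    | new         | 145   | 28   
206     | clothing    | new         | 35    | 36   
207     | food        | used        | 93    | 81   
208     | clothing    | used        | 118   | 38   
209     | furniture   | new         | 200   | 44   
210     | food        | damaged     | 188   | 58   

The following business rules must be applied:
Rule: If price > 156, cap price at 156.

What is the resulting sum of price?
1011

Step 1: 3 records have price > 156
Step 2: These records originally summed to 588
Step 3: After capping: 3 × 156 = 468
Step 4: Unaffected records sum: 543
Step 5: Final sum = 468 + 543 = 1011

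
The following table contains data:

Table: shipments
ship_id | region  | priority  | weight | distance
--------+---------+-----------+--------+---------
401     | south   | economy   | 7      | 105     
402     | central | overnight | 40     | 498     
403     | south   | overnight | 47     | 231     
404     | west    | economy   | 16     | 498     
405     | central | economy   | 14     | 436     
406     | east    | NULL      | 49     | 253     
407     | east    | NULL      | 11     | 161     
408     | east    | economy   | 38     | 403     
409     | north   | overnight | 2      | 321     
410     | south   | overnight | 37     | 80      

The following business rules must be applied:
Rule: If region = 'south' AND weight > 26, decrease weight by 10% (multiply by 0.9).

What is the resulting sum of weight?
252.6

Step 1: Find records where region = 'south' AND weight > 26
Step 2: 2 records match, summing to 84
Step 3: After multiplier: 84 × 0.9 = 75.6
Step 4: Unaffected records sum: 177
Step 5: Final sum = 75.6 + 177 = 252.6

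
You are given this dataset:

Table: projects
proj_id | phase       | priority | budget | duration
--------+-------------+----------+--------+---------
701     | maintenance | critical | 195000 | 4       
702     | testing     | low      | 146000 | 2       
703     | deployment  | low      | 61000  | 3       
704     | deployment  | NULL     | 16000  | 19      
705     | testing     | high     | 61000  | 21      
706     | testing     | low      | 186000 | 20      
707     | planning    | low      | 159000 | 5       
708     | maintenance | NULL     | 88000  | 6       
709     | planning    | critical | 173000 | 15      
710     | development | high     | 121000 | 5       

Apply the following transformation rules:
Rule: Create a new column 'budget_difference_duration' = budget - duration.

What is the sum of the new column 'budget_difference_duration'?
1205900

Step 1: For each record, compute budget - duration
Example calculations:
  195000 - 4 = 194996
  146000 - 2 = 145998
  61000 - 3 = 60997
  ...
Step 2: Sum all derived values
Step 3: Total = 1205900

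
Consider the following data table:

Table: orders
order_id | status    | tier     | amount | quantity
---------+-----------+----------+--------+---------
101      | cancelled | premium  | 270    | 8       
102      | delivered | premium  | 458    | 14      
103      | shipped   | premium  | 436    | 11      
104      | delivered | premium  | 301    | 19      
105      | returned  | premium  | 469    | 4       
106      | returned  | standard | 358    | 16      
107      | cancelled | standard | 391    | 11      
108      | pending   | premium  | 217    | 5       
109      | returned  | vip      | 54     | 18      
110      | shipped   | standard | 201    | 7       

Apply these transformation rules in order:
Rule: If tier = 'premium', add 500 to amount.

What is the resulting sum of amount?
6155

Step 1: Count records where tier = 'premium': 6
Step 2: Total bonus added: 6 × 500 = 3000
Step 3: Original sum of amount: 3155
Step 4: Final sum = 3155 + 3000 = 6155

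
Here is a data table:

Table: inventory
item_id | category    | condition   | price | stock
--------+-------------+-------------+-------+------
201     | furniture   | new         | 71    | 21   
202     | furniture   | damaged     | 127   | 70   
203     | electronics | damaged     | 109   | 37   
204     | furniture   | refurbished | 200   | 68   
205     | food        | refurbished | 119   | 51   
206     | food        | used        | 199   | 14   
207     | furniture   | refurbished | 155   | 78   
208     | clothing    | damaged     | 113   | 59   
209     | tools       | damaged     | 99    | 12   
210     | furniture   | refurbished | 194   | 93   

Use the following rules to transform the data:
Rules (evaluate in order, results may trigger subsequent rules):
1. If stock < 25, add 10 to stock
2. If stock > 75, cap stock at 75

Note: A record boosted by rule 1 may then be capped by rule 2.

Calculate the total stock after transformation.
512

Step 1: Apply rule 1 to records with stock < 25
  - 3 records get bonus of 10
  - Of these, 0 records then exceed 75 and get capped
Step 2: Apply rule 2 to records with stock > 75
  - 2 records (original) are capped
Step 3: Calculate final sum = 512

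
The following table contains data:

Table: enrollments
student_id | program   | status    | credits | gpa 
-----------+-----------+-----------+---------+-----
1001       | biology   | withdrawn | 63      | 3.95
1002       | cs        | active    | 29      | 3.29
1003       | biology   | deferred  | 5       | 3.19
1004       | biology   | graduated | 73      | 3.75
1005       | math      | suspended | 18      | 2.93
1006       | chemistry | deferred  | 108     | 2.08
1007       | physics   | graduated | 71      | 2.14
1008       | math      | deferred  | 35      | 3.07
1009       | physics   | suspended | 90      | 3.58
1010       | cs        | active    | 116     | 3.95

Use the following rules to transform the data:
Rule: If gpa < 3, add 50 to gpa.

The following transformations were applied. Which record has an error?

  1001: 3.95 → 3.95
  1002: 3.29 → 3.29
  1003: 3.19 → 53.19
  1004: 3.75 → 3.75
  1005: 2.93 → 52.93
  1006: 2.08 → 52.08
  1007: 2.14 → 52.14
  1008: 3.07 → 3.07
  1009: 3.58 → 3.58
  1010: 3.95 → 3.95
Record 1003 has an error. The correct transformed value should be 3.19, not 53.19.

Step 1: Check each record against the rule
Step 2: Record 1003 has gpa = 3.19
Step 3: Since 3.19 >= 3, the bonus should not have been applied
Step 4: Correct value = 3.19, but claimed value = 53.19
Conclusion: Record 1003 has the error.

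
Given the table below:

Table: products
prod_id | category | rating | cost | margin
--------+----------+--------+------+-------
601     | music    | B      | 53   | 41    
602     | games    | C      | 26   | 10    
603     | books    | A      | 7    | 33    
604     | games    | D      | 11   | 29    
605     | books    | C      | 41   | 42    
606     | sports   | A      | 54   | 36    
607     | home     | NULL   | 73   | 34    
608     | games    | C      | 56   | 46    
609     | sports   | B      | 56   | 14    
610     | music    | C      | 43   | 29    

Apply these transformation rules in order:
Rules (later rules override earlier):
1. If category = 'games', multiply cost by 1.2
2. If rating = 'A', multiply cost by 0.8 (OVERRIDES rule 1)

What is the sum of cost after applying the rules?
426.4

Step 1: Rule 2 takes priority for records with rating = 'A'
  - 2 records: 61 × 0.8 = 48.8
Step 2: Rule 1 applies to remaining records with category = 'games'
  - 3 records: 93 × 1.2 = 111.6
Step 3: Other records unchanged: 266
Step 4: Final sum = 48.8 + 111.6 + 266 = 426.4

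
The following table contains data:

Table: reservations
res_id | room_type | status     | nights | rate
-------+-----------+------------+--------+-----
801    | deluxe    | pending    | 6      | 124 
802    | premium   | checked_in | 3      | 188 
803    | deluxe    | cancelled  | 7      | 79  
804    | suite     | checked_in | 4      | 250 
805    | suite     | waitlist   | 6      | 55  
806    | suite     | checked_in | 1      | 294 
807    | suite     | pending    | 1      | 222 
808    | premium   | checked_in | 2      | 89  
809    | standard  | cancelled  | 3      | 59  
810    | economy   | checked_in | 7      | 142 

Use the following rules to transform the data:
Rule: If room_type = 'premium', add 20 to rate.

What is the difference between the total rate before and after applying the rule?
40

Step 1: Original sum of rate = 1502
Step 2: 2 records have room_type = 'premium'
Step 3: Each affected record changes by 20
Step 4: Total change = 2 × 20 = 40
Step 5: New sum = 1502 + 40 = 1542
Step 6: Difference = |1542 - 1502| = 40
        (Sum increased by 40)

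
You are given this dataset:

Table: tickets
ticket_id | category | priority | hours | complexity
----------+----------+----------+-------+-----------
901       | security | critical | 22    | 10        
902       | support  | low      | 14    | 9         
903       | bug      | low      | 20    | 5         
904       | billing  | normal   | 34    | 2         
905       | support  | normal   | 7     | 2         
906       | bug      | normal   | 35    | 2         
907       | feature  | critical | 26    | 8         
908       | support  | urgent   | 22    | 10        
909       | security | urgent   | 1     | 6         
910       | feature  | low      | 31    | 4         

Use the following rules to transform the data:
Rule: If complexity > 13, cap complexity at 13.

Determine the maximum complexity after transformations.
10

Step 1: Original maximum complexity = 10
Step 2: Check cap of 13 against maximum
Step 3: No records exceed the cap (max 10 <= cap 13), so no capping applies
Step 4: Maximum after transformation = 10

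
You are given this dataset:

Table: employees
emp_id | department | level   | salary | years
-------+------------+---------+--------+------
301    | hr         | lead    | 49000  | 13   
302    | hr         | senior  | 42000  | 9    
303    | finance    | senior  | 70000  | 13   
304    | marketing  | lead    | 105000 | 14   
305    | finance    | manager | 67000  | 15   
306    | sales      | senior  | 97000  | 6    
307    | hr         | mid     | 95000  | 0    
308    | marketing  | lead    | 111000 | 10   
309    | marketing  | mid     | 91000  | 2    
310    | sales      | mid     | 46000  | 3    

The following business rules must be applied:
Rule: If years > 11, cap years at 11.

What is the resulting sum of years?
74

Step 1: 4 records have years > 11
Step 2: These records originally summed to 55
Step 3: After capping: 4 × 11 = 44
Step 4: Unaffected records sum: 30
Step 5: Final sum = 44 + 30 = 74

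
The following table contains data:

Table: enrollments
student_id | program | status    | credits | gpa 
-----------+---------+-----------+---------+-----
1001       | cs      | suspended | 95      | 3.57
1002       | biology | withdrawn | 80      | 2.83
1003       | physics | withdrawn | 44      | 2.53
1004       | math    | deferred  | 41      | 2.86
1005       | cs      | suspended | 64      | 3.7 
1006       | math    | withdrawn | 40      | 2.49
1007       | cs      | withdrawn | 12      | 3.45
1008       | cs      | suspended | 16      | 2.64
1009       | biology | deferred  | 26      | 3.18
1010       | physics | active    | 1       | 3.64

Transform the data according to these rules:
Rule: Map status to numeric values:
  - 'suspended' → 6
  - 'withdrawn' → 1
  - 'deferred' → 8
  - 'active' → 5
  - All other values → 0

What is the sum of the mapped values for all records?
43

Step 1: Apply mapping to each record
Step 2: Count by status:
  'suspended': 3 records × 6 = 18
  'withdrawn': 4 records × 1 = 4
  'deferred': 2 records × 8 = 16
  'active': 1 records × 5 = 5
Step 3: Sum all mapped values = 43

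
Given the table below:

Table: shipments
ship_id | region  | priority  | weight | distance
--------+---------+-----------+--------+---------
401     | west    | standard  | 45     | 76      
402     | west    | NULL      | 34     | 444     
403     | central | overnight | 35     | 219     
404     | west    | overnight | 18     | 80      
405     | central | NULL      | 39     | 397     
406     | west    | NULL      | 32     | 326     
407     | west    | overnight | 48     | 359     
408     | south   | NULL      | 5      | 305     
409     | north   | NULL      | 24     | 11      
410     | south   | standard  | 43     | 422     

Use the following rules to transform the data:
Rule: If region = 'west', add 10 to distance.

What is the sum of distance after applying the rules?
2689

Step 1: Count records where region = 'west': 5
Step 2: Total bonus added: 5 × 10 = 50
Step 3: Original sum of distance: 2639
Step 4: Final sum = 2639 + 50 = 2689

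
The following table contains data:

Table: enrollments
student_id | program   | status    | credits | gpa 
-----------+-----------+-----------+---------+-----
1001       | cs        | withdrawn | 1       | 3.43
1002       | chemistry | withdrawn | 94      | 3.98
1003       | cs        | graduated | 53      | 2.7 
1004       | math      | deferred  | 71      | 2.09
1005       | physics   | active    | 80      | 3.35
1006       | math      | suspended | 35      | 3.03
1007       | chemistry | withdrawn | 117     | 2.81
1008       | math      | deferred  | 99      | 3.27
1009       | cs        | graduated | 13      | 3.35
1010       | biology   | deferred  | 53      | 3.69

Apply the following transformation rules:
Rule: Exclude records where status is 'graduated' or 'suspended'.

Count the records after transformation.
7

Step 1: Count records to exclude
  - 2 (graduated) + 1 (suspended) = 3 records
Step 2: Total records: 10
Step 3: Remaining = 10 - 3 = 7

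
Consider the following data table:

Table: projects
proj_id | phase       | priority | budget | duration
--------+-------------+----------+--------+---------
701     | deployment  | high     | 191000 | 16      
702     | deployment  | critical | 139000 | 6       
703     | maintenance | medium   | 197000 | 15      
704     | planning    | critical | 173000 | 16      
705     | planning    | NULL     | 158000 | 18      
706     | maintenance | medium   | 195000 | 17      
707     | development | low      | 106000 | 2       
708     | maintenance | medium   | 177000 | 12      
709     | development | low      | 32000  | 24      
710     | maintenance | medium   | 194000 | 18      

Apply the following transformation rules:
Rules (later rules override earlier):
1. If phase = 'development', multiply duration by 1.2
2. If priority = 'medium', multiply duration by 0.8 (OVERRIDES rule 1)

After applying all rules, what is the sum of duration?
136.8

Step 1: Rule 2 takes priority for records with priority = 'medium'
  - 4 records: 62 × 0.8 = 49.6
Step 2: Rule 1 applies to remaining records with phase = 'development'
  - 2 records: 26 × 1.2 = 31.2
Step 3: Other records unchanged: 56
Step 4: Final sum = 49.6 + 31.2 + 56 = 136.8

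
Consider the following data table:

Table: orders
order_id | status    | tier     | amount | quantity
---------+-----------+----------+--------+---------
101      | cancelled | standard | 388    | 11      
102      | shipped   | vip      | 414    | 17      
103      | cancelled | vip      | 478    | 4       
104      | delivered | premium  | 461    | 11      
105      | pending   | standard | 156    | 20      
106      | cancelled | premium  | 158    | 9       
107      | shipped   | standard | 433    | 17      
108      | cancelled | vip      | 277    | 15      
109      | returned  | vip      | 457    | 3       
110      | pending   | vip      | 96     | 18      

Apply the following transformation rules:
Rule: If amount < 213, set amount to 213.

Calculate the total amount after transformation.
3547

Step 1: 3 records have amount < 213
Step 2: These records originally summed to 410
Step 3: After setting to minimum: 3 × 213 = 639
Step 4: Unaffected records sum: 2908
Step 5: Final sum = 639 + 2908 = 3547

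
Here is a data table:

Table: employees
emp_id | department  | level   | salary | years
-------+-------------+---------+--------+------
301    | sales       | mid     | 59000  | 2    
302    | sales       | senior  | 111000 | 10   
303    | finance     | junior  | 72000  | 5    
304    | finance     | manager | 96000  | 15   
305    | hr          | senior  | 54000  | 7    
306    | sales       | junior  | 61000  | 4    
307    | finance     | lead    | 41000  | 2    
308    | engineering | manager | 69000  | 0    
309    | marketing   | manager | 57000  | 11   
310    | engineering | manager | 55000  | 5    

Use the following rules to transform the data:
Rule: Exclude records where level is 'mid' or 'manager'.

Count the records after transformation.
5

Step 1: Count records to exclude
  - 1 (mid) + 4 (manager) = 5 records
Step 2: Total records: 10
Step 3: Remaining = 10 - 5 = 5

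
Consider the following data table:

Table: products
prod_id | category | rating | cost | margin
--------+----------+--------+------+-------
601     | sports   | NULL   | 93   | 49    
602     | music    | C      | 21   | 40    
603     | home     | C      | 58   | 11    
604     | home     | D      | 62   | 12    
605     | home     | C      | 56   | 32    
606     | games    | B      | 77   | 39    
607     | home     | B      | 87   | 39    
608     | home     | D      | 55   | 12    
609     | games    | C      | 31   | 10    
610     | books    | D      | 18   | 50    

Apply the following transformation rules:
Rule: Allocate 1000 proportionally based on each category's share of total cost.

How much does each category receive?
books: 32.26, games: 193.55, home: 569.89, music: 37.63, sports: 166.67

Step 1: Calculate total cost = 558
Step 2: Calculate each category's proportion:
  books: 18/558 = 3.23% → 32.26
  games: 108/558 = 19.35% → 193.55
  home: 318/558 = 56.99% → 569.89
  music: 21/558 = 3.76% → 37.63
  sports: 93/558 = 16.67% → 166.67
Step 3: Verify: sum of allocations ≈ 1000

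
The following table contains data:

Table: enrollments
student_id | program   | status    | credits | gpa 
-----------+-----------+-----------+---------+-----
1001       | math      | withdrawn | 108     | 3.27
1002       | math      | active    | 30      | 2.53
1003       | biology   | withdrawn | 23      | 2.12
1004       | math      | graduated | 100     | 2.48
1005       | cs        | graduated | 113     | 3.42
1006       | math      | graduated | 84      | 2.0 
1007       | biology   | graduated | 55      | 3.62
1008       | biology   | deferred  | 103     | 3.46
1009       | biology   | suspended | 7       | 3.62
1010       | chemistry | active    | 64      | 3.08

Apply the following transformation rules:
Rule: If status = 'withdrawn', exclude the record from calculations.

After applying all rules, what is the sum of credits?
556

Step 1: Identify records where status = 'withdrawn'
Step 2: The excluded records sum to 131
Step 3: Original total credits = 687
Step 4: Remaining total = 687 - 131 = 556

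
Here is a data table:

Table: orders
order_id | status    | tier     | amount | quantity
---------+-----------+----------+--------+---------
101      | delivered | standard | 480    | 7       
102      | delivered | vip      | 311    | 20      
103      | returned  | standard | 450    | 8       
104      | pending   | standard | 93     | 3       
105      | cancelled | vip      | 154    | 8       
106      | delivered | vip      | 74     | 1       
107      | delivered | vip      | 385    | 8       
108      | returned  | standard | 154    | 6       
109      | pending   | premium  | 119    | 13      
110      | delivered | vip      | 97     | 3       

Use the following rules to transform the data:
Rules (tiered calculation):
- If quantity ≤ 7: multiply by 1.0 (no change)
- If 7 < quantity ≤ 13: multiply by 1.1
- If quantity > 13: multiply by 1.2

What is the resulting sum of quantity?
84.7

Step 1: Tier 1 (quantity ≤ 7): 5 records, sum = 20 × 1.0 = 20.0
Step 2: Tier 2 (7 < quantity ≤ 13): 4 records, sum = 37 × 1.1 = 40.7
Step 3: Tier 3 (quantity > 13): 1 records, sum = 20 × 1.2 = 24.0
Step 4: Final sum = 20.0 + 40.7 + 24.0 = 84.7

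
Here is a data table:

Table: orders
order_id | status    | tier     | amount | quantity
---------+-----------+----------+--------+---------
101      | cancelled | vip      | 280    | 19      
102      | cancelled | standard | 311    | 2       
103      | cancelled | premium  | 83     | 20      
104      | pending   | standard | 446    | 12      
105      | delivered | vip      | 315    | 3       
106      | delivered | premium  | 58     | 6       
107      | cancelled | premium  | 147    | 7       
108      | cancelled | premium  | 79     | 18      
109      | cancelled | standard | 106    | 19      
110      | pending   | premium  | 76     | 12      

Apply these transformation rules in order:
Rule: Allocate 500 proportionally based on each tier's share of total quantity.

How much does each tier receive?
premium: 266.95, standard: 139.83, vip: 93.22

Step 1: Calculate total quantity = 118
Step 2: Calculate each tier's proportion:
  premium: 63/118 = 53.39% → 266.95
  standard: 33/118 = 27.97% → 139.83
  vip: 22/118 = 18.64% → 93.22
Step 3: Verify: sum of allocations ≈ 500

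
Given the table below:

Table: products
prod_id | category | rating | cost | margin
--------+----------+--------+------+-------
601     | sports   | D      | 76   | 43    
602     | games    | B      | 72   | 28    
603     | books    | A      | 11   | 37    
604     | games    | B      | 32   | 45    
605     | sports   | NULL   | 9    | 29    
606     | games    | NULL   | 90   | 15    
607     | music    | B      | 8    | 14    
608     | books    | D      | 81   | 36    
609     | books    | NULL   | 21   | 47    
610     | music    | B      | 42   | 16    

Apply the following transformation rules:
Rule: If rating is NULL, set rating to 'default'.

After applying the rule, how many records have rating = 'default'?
3

Step 1: Count records where rating IS NULL
Step 2: Found 3 records with NULL rating
Step 3: These records will have rating set to 'default'
Step 4: Records already having rating = 'default': 0
Step 5: Answer: 3 + 0 = 3 records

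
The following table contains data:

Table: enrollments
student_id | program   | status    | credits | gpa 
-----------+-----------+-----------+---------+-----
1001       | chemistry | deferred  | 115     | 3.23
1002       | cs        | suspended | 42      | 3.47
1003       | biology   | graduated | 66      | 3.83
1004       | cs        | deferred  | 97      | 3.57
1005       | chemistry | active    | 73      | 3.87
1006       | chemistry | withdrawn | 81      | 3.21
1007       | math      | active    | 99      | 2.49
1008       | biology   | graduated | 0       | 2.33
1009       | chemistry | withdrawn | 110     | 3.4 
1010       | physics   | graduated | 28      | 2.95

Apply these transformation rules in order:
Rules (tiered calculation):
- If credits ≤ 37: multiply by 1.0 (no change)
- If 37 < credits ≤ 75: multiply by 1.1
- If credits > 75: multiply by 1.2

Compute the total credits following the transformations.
829.5

Step 1: Tier 1 (credits ≤ 37): 2 records, sum = 28 × 1.0 = 28.0
Step 2: Tier 2 (37 < credits ≤ 75): 3 records, sum = 181 × 1.1 = 199.1
Step 3: Tier 3 (credits > 75): 5 records, sum = 502 × 1.2 = 602.4
Step 4: Final sum = 28.0 + 199.1 + 602.4 = 829.5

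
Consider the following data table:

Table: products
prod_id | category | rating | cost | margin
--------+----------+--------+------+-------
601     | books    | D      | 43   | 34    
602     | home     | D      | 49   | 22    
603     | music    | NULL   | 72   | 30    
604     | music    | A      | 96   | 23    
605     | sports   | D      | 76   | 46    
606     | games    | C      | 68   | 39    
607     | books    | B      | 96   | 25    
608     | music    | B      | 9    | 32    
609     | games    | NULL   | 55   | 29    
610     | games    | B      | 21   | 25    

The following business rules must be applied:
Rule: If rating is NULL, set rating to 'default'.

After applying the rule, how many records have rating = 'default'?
2

Step 1: Count records where rating IS NULL
Step 2: Found 2 records with NULL rating
Step 3: These records will have rating set to 'default'
Step 4: Records already having rating = 'default': 0
Step 5: Answer: 2 + 0 = 2 records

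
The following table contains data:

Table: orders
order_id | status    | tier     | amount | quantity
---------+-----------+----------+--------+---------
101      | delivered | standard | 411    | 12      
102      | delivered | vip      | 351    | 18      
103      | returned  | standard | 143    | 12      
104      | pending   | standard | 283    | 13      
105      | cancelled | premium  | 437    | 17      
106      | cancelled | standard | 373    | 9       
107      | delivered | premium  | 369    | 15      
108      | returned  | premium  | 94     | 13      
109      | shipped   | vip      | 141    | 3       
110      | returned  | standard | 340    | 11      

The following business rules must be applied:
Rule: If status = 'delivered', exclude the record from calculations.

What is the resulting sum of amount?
1811

Step 1: Identify records where status = 'delivered'
Step 2: The excluded records sum to 1131
Step 3: Original total amount = 2942
Step 4: Remaining total = 2942 - 1131 = 1811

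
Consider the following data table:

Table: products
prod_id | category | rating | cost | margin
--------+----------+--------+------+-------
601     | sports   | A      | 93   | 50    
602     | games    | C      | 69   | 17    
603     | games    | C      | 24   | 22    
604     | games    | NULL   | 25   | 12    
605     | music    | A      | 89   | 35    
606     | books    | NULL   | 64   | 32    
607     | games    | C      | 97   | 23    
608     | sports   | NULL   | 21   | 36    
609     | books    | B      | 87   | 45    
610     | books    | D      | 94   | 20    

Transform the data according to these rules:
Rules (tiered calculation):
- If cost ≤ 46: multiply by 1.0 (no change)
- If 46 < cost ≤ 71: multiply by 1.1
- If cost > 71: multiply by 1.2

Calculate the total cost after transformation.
768.3

Step 1: Tier 1 (cost ≤ 46): 3 records, sum = 70 × 1.0 = 70.0
Step 2: Tier 2 (46 < cost ≤ 71): 2 records, sum = 133 × 1.1 = 146.3
Step 3: Tier 3 (cost > 71): 5 records, sum = 460 × 1.2 = 552.0
Step 4: Final sum = 70.0 + 146.3 + 552.0 = 768.3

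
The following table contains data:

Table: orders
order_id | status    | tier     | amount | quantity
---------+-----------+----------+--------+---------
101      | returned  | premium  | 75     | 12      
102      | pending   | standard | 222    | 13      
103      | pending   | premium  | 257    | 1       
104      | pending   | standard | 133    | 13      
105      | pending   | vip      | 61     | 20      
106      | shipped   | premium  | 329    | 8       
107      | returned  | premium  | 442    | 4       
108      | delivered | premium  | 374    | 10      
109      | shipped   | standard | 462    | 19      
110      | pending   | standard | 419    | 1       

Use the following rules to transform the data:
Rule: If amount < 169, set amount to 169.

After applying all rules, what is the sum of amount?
3012

Step 1: 3 records have amount < 169
Step 2: These records originally summed to 269
Step 3: After setting to minimum: 3 × 169 = 507
Step 4: Unaffected records sum: 2505
Step 5: Final sum = 507 + 2505 = 3012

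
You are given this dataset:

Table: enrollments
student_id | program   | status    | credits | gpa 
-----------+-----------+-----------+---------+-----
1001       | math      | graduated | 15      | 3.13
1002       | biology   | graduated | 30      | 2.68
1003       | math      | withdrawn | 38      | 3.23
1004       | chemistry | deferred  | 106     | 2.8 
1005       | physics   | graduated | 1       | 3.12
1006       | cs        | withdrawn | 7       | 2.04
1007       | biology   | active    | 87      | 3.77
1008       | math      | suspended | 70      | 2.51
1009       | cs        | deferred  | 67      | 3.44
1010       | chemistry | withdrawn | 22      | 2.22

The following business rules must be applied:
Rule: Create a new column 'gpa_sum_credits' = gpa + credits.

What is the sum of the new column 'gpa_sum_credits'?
471.94

Step 1: For each record, compute gpa + credits
Example calculations:
  3.13 + 15 = 18.13
  2.68 + 30 = 32.68
  3.23 + 38 = 41.23
  ...
Step 2: Sum all derived values
Step 3: Total = 471.94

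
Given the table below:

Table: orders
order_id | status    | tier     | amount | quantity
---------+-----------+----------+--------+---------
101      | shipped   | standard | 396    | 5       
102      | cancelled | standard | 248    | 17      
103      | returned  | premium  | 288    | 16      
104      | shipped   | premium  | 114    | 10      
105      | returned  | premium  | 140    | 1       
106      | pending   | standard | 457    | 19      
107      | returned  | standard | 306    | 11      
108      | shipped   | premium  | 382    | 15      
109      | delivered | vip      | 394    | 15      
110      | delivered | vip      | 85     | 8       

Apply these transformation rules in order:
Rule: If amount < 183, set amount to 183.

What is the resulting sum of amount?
3020

Step 1: 3 records have amount < 183
Step 2: These records originally summed to 339
Step 3: After setting to minimum: 3 × 183 = 549
Step 4: Unaffected records sum: 2471
Step 5: Final sum = 549 + 2471 = 3020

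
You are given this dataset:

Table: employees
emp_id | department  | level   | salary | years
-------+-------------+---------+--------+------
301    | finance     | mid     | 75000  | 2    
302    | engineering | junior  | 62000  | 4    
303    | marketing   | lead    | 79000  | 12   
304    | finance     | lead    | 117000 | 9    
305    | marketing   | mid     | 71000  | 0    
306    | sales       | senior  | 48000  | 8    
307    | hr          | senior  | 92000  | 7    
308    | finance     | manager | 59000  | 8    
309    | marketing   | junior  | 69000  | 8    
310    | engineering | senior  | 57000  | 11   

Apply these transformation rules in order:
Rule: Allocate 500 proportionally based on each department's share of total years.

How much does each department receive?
engineering: 108.7, finance: 137.68, hr: 50.72, marketing: 144.93, sales: 57.97

Step 1: Calculate total years = 69
Step 2: Calculate each department's proportion:
  engineering: 15/69 = 21.74% → 108.7
  finance: 19/69 = 27.54% → 137.68
  hr: 7/69 = 10.14% → 50.72
  marketing: 20/69 = 28.99% → 144.93
  sales: 8/69 = 11.59% → 57.97
Step 3: Verify: sum of allocations ≈ 500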